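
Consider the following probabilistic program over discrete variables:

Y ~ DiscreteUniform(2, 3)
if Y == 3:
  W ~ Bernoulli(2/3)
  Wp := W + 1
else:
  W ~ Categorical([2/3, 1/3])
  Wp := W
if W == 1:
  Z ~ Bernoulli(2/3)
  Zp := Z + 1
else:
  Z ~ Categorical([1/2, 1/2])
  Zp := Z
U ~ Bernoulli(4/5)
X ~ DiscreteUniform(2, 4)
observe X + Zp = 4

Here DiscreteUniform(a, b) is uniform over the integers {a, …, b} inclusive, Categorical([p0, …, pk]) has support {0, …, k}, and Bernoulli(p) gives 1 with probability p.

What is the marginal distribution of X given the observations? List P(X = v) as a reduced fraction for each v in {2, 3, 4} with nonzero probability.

Enumerate traces; 16 have nonzero weight after conditioning:
  (Y=2, W=0, Z=0, U=0, X=4) weight 1/90
  (Y=2, W=0, Z=0, U=1, X=4) weight 2/45
  (Y=2, W=0, Z=1, U=0, X=3) weight 1/90
  (Y=2, W=0, Z=1, U=1, X=3) weight 2/45
  (Y=2, W=1, Z=0, U=0, X=3) weight 1/270
  (Y=2, W=1, Z=0, U=1, X=3) weight 2/135
  (Y=2, W=1, Z=1, U=0, X=2) weight 1/135
  (Y=2, W=1, Z=1, U=1, X=2) weight 4/135
  … 8 more
Group by X:
  weight(X=2) = 1/9
  weight(X=3) = 5/36
  weight(X=4) = 1/12
Total weight = 1/9 + 5/36 + 1/12 = 1/3
P(X=2 | obs) = 1/9 / 1/3 = 1/3
P(X=3 | obs) = 5/36 / 1/3 = 5/12
P(X=4 | obs) = 1/12 / 1/3 = 1/4

P(X=2) = 1/3, P(X=3) = 5/12, P(X=4) = 1/4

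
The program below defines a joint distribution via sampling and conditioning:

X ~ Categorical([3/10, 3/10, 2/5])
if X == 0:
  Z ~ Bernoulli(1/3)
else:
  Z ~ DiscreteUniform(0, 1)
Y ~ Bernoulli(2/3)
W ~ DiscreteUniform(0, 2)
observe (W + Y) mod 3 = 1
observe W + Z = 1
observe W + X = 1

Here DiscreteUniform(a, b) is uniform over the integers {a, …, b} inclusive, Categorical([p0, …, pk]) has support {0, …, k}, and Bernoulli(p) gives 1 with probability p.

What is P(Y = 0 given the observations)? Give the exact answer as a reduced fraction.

Enumerate traces; 2 have nonzero weight after conditioning:
  (X=0, Z=0, Y=0, W=1) weight 1/45
  (X=1, Z=1, Y=1, W=0) weight 1/30
Group by Y:
  weight(Y=0) = 1/45
  weight(Y=1) = 1/30
Total weight = 1/45 + 1/30 = 1/18
P(Y=0 | obs) = 1/45 / 1/18 = 2/5
P(Y=1 | obs) = 1/30 / 1/18 = 3/5

P(Y = 0 | obs) = 2/5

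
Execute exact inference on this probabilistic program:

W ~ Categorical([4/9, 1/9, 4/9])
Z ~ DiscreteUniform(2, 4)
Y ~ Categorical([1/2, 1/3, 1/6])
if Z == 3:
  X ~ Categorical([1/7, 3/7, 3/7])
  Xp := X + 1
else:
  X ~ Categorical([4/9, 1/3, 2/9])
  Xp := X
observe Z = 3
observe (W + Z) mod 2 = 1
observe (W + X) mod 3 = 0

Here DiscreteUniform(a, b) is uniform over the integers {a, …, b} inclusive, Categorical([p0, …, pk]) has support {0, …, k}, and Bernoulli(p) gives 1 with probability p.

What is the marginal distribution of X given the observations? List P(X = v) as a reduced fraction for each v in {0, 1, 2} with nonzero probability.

P(X=0) = 1/4, P(X=1) = 3/4

Enumerate traces; 6 have nonzero weight after conditioning:
  (W=0, Z=3, Y=0, X=0) weight 2/189
  (W=0, Z=3, Y=1, X=0) weight 4/567
  (W=0, Z=3, Y=2, X=0) weight 2/567
  (W=2, Z=3, Y=0, X=1) weight 2/63
  (W=2, Z=3, Y=1, X=1) weight 4/189
  (W=2, Z=3, Y=2, X=1) weight 2/189
Group by X:
  weight(X=0) = 4/189
  weight(X=1) = 4/63
Total weight = 4/189 + 4/63 = 16/189
P(X=0 | obs) = 4/189 / 16/189 = 1/4
P(X=1 | obs) = 4/63 / 16/189 = 3/4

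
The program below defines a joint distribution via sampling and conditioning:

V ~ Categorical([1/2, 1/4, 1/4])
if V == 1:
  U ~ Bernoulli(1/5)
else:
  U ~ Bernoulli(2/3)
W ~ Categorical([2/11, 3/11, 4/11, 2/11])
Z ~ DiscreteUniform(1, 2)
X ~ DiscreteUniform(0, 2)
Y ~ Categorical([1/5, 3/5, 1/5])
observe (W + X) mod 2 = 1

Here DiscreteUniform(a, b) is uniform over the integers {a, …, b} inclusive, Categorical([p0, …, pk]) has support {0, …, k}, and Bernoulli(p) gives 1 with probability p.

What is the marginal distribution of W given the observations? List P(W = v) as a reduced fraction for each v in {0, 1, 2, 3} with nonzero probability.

P(W=0) = 1/8, P(W=1) = 3/8, P(W=2) = 1/4, P(W=3) = 1/4

Enumerate traces; 216 have nonzero weight after conditioning:
  (V=0, U=0, W=0, Z=1, X=1, Y=0) weight 1/990
  (V=0, U=0, W=0, Z=1, X=1, Y=1) weight 1/330
  (V=0, U=0, W=0, Z=1, X=1, Y=2) weight 1/990
  (V=0, U=0, W=0, Z=2, X=1, Y=0) weight 1/990
  (V=0, U=0, W=0, Z=2, X=1, Y=1) weight 1/330
  (V=0, U=0, W=0, Z=2, X=1, Y=2) weight 1/990
  (V=0, U=0, W=1, Z=1, X=0, Y=0) weight 1/660
  (V=0, U=0, W=1, Z=1, X=0, Y=1) weight 1/220
  (V=0, U=0, W=2, Z=1, X=1, Y=0) weight 1/495
  (V=0, U=0, W=3, Z=1, X=0, Y=0) weight 1/990
  … 206 more
Group by W:
  weight(W=0) = 2/33
  weight(W=1) = 2/11
  weight(W=2) = 4/33
  weight(W=3) = 4/33
Total weight = 2/33 + 2/11 + 4/33 + 4/33 = 16/33
P(W=0 | obs) = 2/33 / 16/33 = 1/8
P(W=1 | obs) = 2/11 / 16/33 = 3/8
P(W=2 | obs) = 4/33 / 16/33 = 1/4
P(W=3 | obs) = 4/33 / 16/33 = 1/4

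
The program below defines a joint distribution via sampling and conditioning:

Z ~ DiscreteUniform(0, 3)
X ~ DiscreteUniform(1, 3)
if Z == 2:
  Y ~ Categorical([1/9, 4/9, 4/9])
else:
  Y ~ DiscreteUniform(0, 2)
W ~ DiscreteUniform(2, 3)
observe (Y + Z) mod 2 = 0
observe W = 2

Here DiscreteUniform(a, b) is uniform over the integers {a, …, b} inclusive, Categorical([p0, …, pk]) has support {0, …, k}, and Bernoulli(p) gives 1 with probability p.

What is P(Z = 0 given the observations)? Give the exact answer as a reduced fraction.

P(Z = 0 | obs) = 6/17

Enumerate traces; 18 have nonzero weight after conditioning:
  (Z=0, X=1, Y=0, W=2) weight 1/72
  (Z=0, X=1, Y=2, W=2) weight 1/72
  (Z=0, X=2, Y=0, W=2) weight 1/72
  (Z=0, X=2, Y=2, W=2) weight 1/72
  (Z=0, X=3, Y=0, W=2) weight 1/72
  (Z=0, X=3, Y=2, W=2) weight 1/72
  (Z=1, X=1, Y=1, W=2) weight 1/72
  (Z=1, X=2, Y=1, W=2) weight 1/72
  (Z=2, X=1, Y=0, W=2) weight 1/216
  (Z=3, X=1, Y=1, W=2) weight 1/72
  … 8 more
Group by Z:
  weight(Z=0) = 1/12
  weight(Z=1) = 1/24
  weight(Z=2) = 5/72
  weight(Z=3) = 1/24
Total weight = 1/12 + 1/24 + 5/72 + 1/24 = 17/72
P(Z=0 | obs) = 1/12 / 17/72 = 6/17
P(Z=1 | obs) = 1/24 / 17/72 = 3/17
P(Z=2 | obs) = 5/72 / 17/72 = 5/17
P(Z=3 | obs) = 1/24 / 17/72 = 3/17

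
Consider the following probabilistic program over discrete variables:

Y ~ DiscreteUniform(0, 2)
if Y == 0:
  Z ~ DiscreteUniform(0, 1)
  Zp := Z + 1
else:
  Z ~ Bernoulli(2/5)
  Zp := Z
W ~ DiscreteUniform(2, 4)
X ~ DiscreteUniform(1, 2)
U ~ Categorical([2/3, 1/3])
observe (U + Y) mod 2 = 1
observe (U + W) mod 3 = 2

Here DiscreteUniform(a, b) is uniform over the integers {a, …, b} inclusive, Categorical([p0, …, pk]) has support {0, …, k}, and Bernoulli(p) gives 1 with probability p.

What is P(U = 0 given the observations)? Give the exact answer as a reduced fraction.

Enumerate traces; 12 have nonzero weight after conditioning:
  (Y=0, Z=0, W=4, X=1, U=1) weight 1/108
  (Y=0, Z=0, W=4, X=2, U=1) weight 1/108
  (Y=0, Z=1, W=4, X=1, U=1) weight 1/108
  (Y=0, Z=1, W=4, X=2, U=1) weight 1/108
  (Y=1, Z=0, W=2, X=1, U=0) weight 1/45
  (Y=1, Z=0, W=2, X=2, U=0) weight 1/45
  (Y=1, Z=1, W=2, X=1, U=0) weight 2/135
  (Y=1, Z=1, W=2, X=2, U=0) weight 2/135
  … 4 more
Group by U:
  weight(U=0) = 2/27
  weight(U=1) = 2/27
Total weight = 2/27 + 2/27 = 4/27
P(U=0 | obs) = 2/27 / 4/27 = 1/2
P(U=1 | obs) = 2/27 / 4/27 = 1/2

P(U = 0 | obs) = 1/2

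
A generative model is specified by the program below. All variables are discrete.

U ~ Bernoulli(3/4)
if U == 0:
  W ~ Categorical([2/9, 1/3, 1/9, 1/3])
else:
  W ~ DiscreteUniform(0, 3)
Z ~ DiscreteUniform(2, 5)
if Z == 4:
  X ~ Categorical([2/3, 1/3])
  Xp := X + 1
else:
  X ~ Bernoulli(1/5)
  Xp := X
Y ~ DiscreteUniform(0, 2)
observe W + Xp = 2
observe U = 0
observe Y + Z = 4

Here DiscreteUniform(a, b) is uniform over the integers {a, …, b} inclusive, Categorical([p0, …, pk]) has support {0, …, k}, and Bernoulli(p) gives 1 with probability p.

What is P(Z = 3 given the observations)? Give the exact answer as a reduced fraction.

Enumerate traces; 6 have nonzero weight after conditioning:
  (U=0, W=0, Z=4, X=1, Y=0) weight 1/648
  (U=0, W=1, Z=2, X=1, Y=2) weight 1/720
  (U=0, W=1, Z=3, X=1, Y=1) weight 1/720
  (U=0, W=1, Z=4, X=0, Y=0) weight 1/216
  (U=0, W=2, Z=2, X=0, Y=2) weight 1/540
  (U=0, W=2, Z=3, X=0, Y=1) weight 1/540
Group by Z:
  weight(Z=2) = 7/2160
  weight(Z=3) = 7/2160
  weight(Z=4) = 1/162
Total weight = 7/2160 + 7/2160 + 1/162 = 41/3240
P(Z=2 | obs) = 7/2160 / 41/3240 = 21/82
P(Z=3 | obs) = 7/2160 / 41/3240 = 21/82
P(Z=4 | obs) = 1/162 / 41/3240 = 20/41

P(Z = 3 | obs) = 21/82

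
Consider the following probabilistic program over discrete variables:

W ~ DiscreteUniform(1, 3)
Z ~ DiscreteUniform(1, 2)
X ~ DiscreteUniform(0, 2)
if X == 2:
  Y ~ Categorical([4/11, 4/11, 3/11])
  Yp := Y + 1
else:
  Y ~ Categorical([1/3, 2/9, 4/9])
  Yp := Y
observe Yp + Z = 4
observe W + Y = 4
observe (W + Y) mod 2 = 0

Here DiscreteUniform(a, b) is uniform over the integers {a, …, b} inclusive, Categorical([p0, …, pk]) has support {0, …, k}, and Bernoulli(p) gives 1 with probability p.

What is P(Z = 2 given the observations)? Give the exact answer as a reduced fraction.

Enumerate traces; 4 have nonzero weight after conditioning:
  (W=2, Z=1, X=2, Y=2) weight 1/66
  (W=2, Z=2, X=0, Y=2) weight 2/81
  (W=2, Z=2, X=1, Y=2) weight 2/81
  (W=3, Z=2, X=2, Y=1) weight 2/99
Group by Z:
  weight(Z=1) = 1/66
  weight(Z=2) = 62/891
Total weight = 1/66 + 62/891 = 151/1782
P(Z=1 | obs) = 1/66 / 151/1782 = 27/151
P(Z=2 | obs) = 62/891 / 151/1782 = 124/151

P(Z = 2 | obs) = 124/151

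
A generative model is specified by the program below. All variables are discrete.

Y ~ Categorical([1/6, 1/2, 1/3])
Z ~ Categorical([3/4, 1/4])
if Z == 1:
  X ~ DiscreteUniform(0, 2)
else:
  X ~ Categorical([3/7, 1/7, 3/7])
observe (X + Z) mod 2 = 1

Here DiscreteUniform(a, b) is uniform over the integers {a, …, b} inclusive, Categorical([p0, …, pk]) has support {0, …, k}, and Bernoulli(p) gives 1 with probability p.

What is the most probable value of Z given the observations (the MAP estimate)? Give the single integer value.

Enumerate traces; 9 have nonzero weight after conditioning:
  (Y=0, Z=0, X=1) weight 1/56
  (Y=0, Z=1, X=0) weight 1/72
  (Y=0, Z=1, X=2) weight 1/72
  (Y=1, Z=0, X=1) weight 3/56
  (Y=1, Z=1, X=0) weight 1/24
  (Y=1, Z=1, X=2) weight 1/24
  (Y=2, Z=0, X=1) weight 1/28
  (Y=2, Z=1, X=0) weight 1/36
  … 1 more
Group by Z:
  weight(Z=0) = 3/28
  weight(Z=1) = 1/6
Total weight = 3/28 + 1/6 = 23/84
P(Z=0 | obs) = 3/28 / 23/84 = 9/23
P(Z=1 | obs) = 1/6 / 23/84 = 14/23
argmax = 1

argmax_v P(Z = v | obs) = 1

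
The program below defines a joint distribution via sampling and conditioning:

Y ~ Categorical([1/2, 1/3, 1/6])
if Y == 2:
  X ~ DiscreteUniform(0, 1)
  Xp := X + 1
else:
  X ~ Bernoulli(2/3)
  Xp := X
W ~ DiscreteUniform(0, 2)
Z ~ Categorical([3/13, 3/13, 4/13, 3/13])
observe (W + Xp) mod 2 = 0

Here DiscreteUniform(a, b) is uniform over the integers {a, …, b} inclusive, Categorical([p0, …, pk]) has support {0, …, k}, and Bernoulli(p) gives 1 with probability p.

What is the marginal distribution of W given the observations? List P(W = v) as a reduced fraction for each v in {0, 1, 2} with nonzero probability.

Enumerate traces; 36 have nonzero weight after conditioning:
  (Y=0, X=0, W=0, Z=0) weight 1/78
  (Y=0, X=0, W=0, Z=1) weight 1/78
  (Y=0, X=0, W=0, Z=2) weight 2/117
  (Y=0, X=0, W=0, Z=3) weight 1/78
  (Y=0, X=0, W=2, Z=0) weight 1/78
  (Y=0, X=0, W=2, Z=1) weight 1/78
  (Y=0, X=0, W=2, Z=2) weight 2/117
  (Y=0, X=0, W=2, Z=3) weight 1/78
  (Y=0, X=1, W=1, Z=0) weight 1/39
  … 27 more
Group by W:
  weight(W=0) = 13/108
  weight(W=1) = 23/108
  weight(W=2) = 13/108
Total weight = 13/108 + 23/108 + 13/108 = 49/108
P(W=0 | obs) = 13/108 / 49/108 = 13/49
P(W=1 | obs) = 23/108 / 49/108 = 23/49
P(W=2 | obs) = 13/108 / 49/108 = 13/49

P(W=0) = 13/49, P(W=1) = 23/49, P(W=2) = 13/49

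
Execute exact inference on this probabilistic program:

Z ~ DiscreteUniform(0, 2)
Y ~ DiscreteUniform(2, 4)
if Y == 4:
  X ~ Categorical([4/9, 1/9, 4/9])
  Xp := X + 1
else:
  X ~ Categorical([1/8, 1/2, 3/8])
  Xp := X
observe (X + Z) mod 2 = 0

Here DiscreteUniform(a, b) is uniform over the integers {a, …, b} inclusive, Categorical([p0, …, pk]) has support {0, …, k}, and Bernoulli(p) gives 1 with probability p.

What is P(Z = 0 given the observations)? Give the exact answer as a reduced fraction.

Enumerate traces; 15 have nonzero weight after conditioning:
  (Z=0, Y=2, X=0) weight 1/72
  (Z=0, Y=2, X=2) weight 1/24
  (Z=0, Y=3, X=0) weight 1/72
  (Z=0, Y=3, X=2) weight 1/24
  (Z=0, Y=4, X=0) weight 4/81
  (Z=0, Y=4, X=2) weight 4/81
  (Z=1, Y=2, X=1) weight 1/18
  (Z=1, Y=3, X=1) weight 1/18
  (Z=2, Y=2, X=0) weight 1/72
  … 6 more
Group by Z:
  weight(Z=0) = 17/81
  weight(Z=1) = 10/81
  weight(Z=2) = 17/81
Total weight = 17/81 + 10/81 + 17/81 = 44/81
P(Z=0 | obs) = 17/81 / 44/81 = 17/44
P(Z=1 | obs) = 10/81 / 44/81 = 5/22
P(Z=2 | obs) = 17/81 / 44/81 = 17/44

P(Z = 0 | obs) = 17/44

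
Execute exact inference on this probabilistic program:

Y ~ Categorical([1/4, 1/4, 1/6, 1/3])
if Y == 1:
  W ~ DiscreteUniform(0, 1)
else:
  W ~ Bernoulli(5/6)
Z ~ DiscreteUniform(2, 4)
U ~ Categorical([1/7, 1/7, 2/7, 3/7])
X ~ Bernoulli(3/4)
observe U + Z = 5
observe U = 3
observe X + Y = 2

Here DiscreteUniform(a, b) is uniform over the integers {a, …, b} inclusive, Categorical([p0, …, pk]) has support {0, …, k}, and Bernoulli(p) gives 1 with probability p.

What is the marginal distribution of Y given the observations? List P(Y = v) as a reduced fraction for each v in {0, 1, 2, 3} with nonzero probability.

P(Y=1) = 9/11, P(Y=2) = 2/11

Enumerate traces; 4 have nonzero weight after conditioning:
  (Y=1, W=0, Z=2, U=3, X=1) weight 3/224
  (Y=1, W=1, Z=2, U=3, X=1) weight 3/224
  (Y=2, W=0, Z=2, U=3, X=0) weight 1/1008
  (Y=2, W=1, Z=2, U=3, X=0) weight 5/1008
Group by Y:
  weight(Y=1) = 3/112
  weight(Y=2) = 1/168
Total weight = 3/112 + 1/168 = 11/336
P(Y=1 | obs) = 3/112 / 11/336 = 9/11
P(Y=2 | obs) = 1/168 / 11/336 = 2/11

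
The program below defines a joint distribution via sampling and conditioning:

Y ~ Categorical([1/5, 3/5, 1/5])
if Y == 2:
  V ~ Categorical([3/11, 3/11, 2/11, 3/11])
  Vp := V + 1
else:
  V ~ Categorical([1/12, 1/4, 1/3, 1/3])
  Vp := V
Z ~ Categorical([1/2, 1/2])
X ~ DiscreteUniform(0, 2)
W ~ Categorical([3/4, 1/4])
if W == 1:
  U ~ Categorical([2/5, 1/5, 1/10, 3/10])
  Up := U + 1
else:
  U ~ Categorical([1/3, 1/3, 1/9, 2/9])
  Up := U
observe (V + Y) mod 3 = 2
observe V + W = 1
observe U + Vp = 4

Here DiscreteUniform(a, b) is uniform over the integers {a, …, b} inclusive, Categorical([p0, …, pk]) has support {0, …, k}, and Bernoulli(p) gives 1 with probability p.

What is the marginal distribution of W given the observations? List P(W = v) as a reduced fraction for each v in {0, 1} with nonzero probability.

P(W=0) = 55/64, P(W=1) = 9/64

Enumerate traces; 12 have nonzero weight after conditioning:
  (Y=1, V=1, Z=0, X=0, W=0, U=3) weight 1/240
  (Y=1, V=1, Z=0, X=1, W=0, U=3) weight 1/240
  (Y=1, V=1, Z=0, X=2, W=0, U=3) weight 1/240
  (Y=1, V=1, Z=1, X=0, W=0, U=3) weight 1/240
  (Y=1, V=1, Z=1, X=1, W=0, U=3) weight 1/240
  (Y=1, V=1, Z=1, X=2, W=0, U=3) weight 1/240
  (Y=2, V=0, Z=0, X=0, W=1, U=3) weight 3/4400
  (Y=2, V=0, Z=0, X=1, W=1, U=3) weight 3/4400
  … 4 more
Group by W:
  weight(W=0) = 1/40
  weight(W=1) = 9/2200
Total weight = 1/40 + 9/2200 = 8/275
P(W=0 | obs) = 1/40 / 8/275 = 55/64
P(W=1 | obs) = 9/2200 / 8/275 = 9/64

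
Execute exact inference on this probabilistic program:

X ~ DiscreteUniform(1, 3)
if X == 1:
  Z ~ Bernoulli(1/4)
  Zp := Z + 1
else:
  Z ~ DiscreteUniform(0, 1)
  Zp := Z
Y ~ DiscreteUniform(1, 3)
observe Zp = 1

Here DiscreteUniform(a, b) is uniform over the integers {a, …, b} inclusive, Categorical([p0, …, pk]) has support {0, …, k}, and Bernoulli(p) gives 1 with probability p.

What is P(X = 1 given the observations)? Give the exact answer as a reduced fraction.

P(X = 1 | obs) = 3/7

Enumerate traces; 9 have nonzero weight after conditioning:
  (X=1, Z=0, Y=1) weight 1/12
  (X=1, Z=0, Y=2) weight 1/12
  (X=1, Z=0, Y=3) weight 1/12
  (X=2, Z=1, Y=1) weight 1/18
  (X=2, Z=1, Y=2) weight 1/18
  (X=2, Z=1, Y=3) weight 1/18
  (X=3, Z=1, Y=1) weight 1/18
  (X=3, Z=1, Y=2) weight 1/18
  … 1 more
Group by X:
  weight(X=1) = 1/4
  weight(X=2) = 1/6
  weight(X=3) = 1/6
Total weight = 1/4 + 1/6 + 1/6 = 7/12
P(X=1 | obs) = 1/4 / 7/12 = 3/7
P(X=2 | obs) = 1/6 / 7/12 = 2/7
P(X=3 | obs) = 1/6 / 7/12 = 2/7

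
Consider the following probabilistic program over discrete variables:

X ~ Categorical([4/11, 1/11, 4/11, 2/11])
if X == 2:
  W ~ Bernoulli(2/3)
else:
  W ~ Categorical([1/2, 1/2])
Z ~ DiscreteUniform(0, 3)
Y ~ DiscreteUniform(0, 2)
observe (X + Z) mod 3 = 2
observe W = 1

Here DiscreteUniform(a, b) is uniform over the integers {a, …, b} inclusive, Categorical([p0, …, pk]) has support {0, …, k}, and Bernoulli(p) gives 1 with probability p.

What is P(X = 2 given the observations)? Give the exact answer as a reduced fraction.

P(X = 2 | obs) = 32/53

Enumerate traces; 15 have nonzero weight after conditioning:
  (X=0, W=1, Z=2, Y=0) weight 1/66
  (X=0, W=1, Z=2, Y=1) weight 1/66
  (X=0, W=1, Z=2, Y=2) weight 1/66
  (X=1, W=1, Z=1, Y=0) weight 1/264
  (X=1, W=1, Z=1, Y=1) weight 1/264
  (X=1, W=1, Z=1, Y=2) weight 1/264
  (X=2, W=1, Z=0, Y=0) weight 2/99
  (X=2, W=1, Z=0, Y=1) weight 2/99
  (X=3, W=1, Z=2, Y=0) weight 1/132
  … 6 more
Group by X:
  weight(X=0) = 1/22
  weight(X=1) = 1/88
  weight(X=2) = 4/33
  weight(X=3) = 1/44
Total weight = 1/22 + 1/88 + 4/33 + 1/44 = 53/264
P(X=0 | obs) = 1/22 / 53/264 = 12/53
P(X=1 | obs) = 1/88 / 53/264 = 3/53
P(X=2 | obs) = 4/33 / 53/264 = 32/53
P(X=3 | obs) = 1/44 / 53/264 = 6/53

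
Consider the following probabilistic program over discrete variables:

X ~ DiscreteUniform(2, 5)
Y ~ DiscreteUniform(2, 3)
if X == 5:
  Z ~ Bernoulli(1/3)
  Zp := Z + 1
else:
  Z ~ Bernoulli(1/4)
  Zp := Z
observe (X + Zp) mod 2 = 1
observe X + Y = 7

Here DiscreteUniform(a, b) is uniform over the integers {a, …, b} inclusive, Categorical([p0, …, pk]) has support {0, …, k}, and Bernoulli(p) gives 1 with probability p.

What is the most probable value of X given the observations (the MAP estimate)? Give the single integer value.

argmax_v P(X = v | obs) = 5

Enumerate traces; 2 have nonzero weight after conditioning:
  (X=4, Y=3, Z=1) weight 1/32
  (X=5, Y=2, Z=1) weight 1/24
Group by X:
  weight(X=4) = 1/32
  weight(X=5) = 1/24
Total weight = 1/32 + 1/24 = 7/96
P(X=4 | obs) = 1/32 / 7/96 = 3/7
P(X=5 | obs) = 1/24 / 7/96 = 4/7
argmax = 5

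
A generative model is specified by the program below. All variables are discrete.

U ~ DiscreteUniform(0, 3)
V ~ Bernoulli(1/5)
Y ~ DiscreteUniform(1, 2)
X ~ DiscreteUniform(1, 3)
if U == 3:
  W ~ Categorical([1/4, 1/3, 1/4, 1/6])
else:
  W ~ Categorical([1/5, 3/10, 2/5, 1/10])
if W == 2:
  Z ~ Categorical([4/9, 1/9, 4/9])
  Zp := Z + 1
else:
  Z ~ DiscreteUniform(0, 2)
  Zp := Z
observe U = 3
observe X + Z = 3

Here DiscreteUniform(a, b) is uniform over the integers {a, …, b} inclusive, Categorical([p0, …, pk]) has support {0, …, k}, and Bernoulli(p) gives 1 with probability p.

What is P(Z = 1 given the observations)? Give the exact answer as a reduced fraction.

P(Z = 1 | obs) = 5/18

Enumerate traces; 48 have nonzero weight after conditioning:
  (U=3, V=0, Y=1, X=1, W=0, Z=2) weight 1/360
  (U=3, V=0, Y=1, X=1, W=1, Z=2) weight 1/270
  (U=3, V=0, Y=1, X=1, W=2, Z=2) weight 1/270
  (U=3, V=0, Y=1, X=1, W=3, Z=2) weight 1/540
  (U=3, V=0, Y=1, X=2, W=0, Z=1) weight 1/360
  (U=3, V=0, Y=1, X=2, W=1, Z=1) weight 1/270
  (U=3, V=0, Y=1, X=2, W=2, Z=1) weight 1/1080
  (U=3, V=0, Y=1, X=2, W=3, Z=1) weight 1/540
  (U=3, V=0, Y=1, X=3, W=0, Z=0) weight 1/360
  … 39 more
Group by Z:
  weight(Z=0) = 13/432
  weight(Z=1) = 5/216
  weight(Z=2) = 13/432
Total weight = 13/432 + 5/216 + 13/432 = 1/12
P(Z=0 | obs) = 13/432 / 1/12 = 13/36
P(Z=1 | obs) = 5/216 / 1/12 = 5/18
P(Z=2 | obs) = 13/432 / 1/12 = 13/36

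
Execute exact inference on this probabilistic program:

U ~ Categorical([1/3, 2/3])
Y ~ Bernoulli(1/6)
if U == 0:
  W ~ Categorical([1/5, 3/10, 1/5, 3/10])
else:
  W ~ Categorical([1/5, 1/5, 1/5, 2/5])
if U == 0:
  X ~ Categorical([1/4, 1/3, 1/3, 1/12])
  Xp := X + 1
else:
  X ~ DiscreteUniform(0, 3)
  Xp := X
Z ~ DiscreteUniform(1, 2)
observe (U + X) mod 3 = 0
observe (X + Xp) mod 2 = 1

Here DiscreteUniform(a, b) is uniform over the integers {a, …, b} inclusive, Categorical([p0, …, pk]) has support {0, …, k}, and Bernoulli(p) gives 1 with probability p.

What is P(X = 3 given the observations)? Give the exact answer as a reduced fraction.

Enumerate traces; 32 have nonzero weight after conditioning:
  (U=0, Y=0, W=0, X=0, Z=1) weight 1/144
  (U=0, Y=0, W=0, X=0, Z=2) weight 1/144
  (U=0, Y=0, W=0, X=3, Z=1) weight 1/432
  (U=0, Y=0, W=0, X=3, Z=2) weight 1/432
  (U=0, Y=0, W=1, X=0, Z=1) weight 1/96
  (U=0, Y=0, W=1, X=0, Z=2) weight 1/96
  (U=0, Y=0, W=1, X=3, Z=1) weight 1/288
  (U=0, Y=0, W=1, X=3, Z=2) weight 1/288
  … 24 more
Group by X:
  weight(X=0) = 1/12
  weight(X=3) = 1/36
Total weight = 1/12 + 1/36 = 1/9
P(X=0 | obs) = 1/12 / 1/9 = 3/4
P(X=3 | obs) = 1/36 / 1/9 = 1/4

P(X = 3 | obs) = 1/4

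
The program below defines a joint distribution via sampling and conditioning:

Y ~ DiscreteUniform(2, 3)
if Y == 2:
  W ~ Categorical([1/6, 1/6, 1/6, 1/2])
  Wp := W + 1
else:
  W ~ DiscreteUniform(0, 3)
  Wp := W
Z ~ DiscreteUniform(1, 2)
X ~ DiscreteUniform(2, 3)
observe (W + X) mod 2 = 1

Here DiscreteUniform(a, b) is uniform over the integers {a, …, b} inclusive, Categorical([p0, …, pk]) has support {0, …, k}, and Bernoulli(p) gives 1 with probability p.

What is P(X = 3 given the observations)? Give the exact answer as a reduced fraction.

Enumerate traces; 16 have nonzero weight after conditioning:
  (Y=2, W=0, Z=1, X=3) weight 1/48
  (Y=2, W=0, Z=2, X=3) weight 1/48
  (Y=2, W=1, Z=1, X=2) weight 1/48
  (Y=2, W=1, Z=2, X=2) weight 1/48
  (Y=2, W=2, Z=1, X=3) weight 1/48
  (Y=2, W=2, Z=2, X=3) weight 1/48
  (Y=2, W=3, Z=1, X=2) weight 1/16
  (Y=2, W=3, Z=2, X=2) weight 1/16
  … 8 more
Group by X:
  weight(X=2) = 7/24
  weight(X=3) = 5/24
Total weight = 7/24 + 5/24 = 1/2
P(X=2 | obs) = 7/24 / 1/2 = 7/12
P(X=3 | obs) = 5/24 / 1/2 = 5/12

P(X = 3 | obs) = 5/12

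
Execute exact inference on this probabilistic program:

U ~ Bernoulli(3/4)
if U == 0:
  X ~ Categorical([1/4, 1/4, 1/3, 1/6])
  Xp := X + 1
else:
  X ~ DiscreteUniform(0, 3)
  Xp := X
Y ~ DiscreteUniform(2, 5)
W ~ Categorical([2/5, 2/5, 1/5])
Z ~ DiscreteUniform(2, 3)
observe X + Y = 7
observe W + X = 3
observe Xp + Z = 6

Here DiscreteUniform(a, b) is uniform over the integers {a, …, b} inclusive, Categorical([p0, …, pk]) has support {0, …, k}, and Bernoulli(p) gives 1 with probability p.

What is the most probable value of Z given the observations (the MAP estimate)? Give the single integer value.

argmax_v P(Z = v | obs) = 3

Enumerate traces; 3 have nonzero weight after conditioning:
  (U=0, X=2, Y=5, W=1, Z=3) weight 1/240
  (U=0, X=3, Y=4, W=0, Z=2) weight 1/480
  (U=1, X=3, Y=4, W=0, Z=3) weight 3/320
Group by Z:
  weight(Z=2) = 1/480
  weight(Z=3) = 13/960
Total weight = 1/480 + 13/960 = 1/64
P(Z=2 | obs) = 1/480 / 1/64 = 2/15
P(Z=3 | obs) = 13/960 / 1/64 = 13/15
argmax = 3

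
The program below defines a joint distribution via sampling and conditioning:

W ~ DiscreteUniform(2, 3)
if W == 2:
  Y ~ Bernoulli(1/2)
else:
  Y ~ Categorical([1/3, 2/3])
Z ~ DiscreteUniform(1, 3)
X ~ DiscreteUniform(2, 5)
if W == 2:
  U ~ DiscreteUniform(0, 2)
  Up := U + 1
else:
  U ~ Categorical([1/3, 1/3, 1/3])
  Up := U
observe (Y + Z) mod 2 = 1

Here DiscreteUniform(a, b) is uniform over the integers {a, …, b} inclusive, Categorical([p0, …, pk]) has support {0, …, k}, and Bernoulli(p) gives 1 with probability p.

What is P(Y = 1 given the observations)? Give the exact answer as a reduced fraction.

P(Y = 1 | obs) = 7/17

Enumerate traces; 72 have nonzero weight after conditioning:
  (W=2, Y=0, Z=1, X=2, U=0) weight 1/144
  (W=2, Y=0, Z=1, X=2, U=1) weight 1/144
  (W=2, Y=0, Z=1, X=2, U=2) weight 1/144
  (W=2, Y=0, Z=1, X=3, U=0) weight 1/144
  (W=2, Y=0, Z=1, X=3, U=1) weight 1/144
  (W=2, Y=0, Z=1, X=3, U=2) weight 1/144
  (W=2, Y=0, Z=1, X=4, U=0) weight 1/144
  (W=2, Y=0, Z=1, X=4, U=1) weight 1/144
  (W=2, Y=1, Z=2, X=2, U=0) weight 1/144
  … 63 more
Group by Y:
  weight(Y=0) = 5/18
  weight(Y=1) = 7/36
Total weight = 5/18 + 7/36 = 17/36
P(Y=0 | obs) = 5/18 / 17/36 = 10/17
P(Y=1 | obs) = 7/36 / 17/36 = 7/17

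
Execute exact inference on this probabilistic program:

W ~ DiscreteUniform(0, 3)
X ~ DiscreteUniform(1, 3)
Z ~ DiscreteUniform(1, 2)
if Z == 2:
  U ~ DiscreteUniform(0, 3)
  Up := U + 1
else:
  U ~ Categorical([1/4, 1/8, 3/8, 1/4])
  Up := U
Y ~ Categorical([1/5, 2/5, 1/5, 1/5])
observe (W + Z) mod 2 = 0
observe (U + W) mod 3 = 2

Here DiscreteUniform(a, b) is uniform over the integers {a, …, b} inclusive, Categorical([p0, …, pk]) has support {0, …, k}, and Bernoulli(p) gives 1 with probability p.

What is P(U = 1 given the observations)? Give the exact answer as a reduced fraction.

P(U = 1 | obs) = 1/10

Enumerate traces; 60 have nonzero weight after conditioning:
  (W=0, X=1, Z=2, U=2, Y=0) weight 1/480
  (W=0, X=1, Z=2, U=2, Y=1) weight 1/240
  (W=0, X=1, Z=2, U=2, Y=2) weight 1/480
  (W=0, X=1, Z=2, U=2, Y=3) weight 1/480
  (W=0, X=2, Z=2, U=2, Y=0) weight 1/480
  (W=0, X=2, Z=2, U=2, Y=1) weight 1/240
  (W=0, X=2, Z=2, U=2, Y=2) weight 1/480
  (W=0, X=2, Z=2, U=2, Y=3) weight 1/480
  (W=1, X=1, Z=1, U=1, Y=0) weight 1/960
  (W=2, X=1, Z=2, U=0, Y=0) weight 1/480
  … 50 more
Group by U:
  weight(U=0) = 1/32
  weight(U=1) = 1/64
  weight(U=2) = 5/64
  weight(U=3) = 1/32
Total weight = 1/32 + 1/64 + 5/64 + 1/32 = 5/32
P(U=0 | obs) = 1/32 / 5/32 = 1/5
P(U=1 | obs) = 1/64 / 5/32 = 1/10
P(U=2 | obs) = 5/64 / 5/32 = 1/2
P(U=3 | obs) = 1/32 / 5/32 = 1/5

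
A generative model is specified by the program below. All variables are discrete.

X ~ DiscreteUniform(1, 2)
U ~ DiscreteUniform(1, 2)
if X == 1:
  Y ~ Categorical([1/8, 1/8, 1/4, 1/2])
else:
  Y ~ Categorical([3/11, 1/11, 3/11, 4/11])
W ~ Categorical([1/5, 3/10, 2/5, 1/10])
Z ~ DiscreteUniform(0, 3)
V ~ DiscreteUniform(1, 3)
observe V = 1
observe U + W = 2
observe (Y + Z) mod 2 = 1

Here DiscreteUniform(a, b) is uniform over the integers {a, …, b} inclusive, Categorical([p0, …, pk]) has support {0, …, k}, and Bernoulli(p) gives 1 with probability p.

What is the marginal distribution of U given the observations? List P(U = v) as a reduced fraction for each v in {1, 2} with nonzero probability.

Enumerate traces; 32 have nonzero weight after conditioning:
  (X=1, U=1, Y=0, W=1, Z=1, V=1) weight 1/1280
  (X=1, U=1, Y=0, W=1, Z=3, V=1) weight 1/1280
  (X=1, U=1, Y=1, W=1, Z=0, V=1) weight 1/1280
  (X=1, U=1, Y=1, W=1, Z=2, V=1) weight 1/1280
  (X=1, U=1, Y=2, W=1, Z=1, V=1) weight 1/640
  (X=1, U=1, Y=2, W=1, Z=3, V=1) weight 1/640
  (X=1, U=1, Y=3, W=1, Z=0, V=1) weight 1/320
  (X=1, U=1, Y=3, W=1, Z=2, V=1) weight 1/320
  (X=1, U=2, Y=0, W=0, Z=1, V=1) weight 1/1920
  … 23 more
Group by U:
  weight(U=1) = 1/40
  weight(U=2) = 1/60
Total weight = 1/40 + 1/60 = 1/24
P(U=1 | obs) = 1/40 / 1/24 = 3/5
P(U=2 | obs) = 1/60 / 1/24 = 2/5

P(U=1) = 3/5, P(U=2) = 2/5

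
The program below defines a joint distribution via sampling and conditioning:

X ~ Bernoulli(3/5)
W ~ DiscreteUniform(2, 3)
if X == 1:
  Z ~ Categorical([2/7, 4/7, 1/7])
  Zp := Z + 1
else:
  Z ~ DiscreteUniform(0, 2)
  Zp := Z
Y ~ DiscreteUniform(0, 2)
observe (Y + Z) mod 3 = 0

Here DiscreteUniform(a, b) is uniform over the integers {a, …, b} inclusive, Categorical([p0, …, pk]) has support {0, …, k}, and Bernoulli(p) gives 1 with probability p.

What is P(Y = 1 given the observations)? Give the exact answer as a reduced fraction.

Enumerate traces; 12 have nonzero weight after conditioning:
  (X=0, W=2, Z=0, Y=0) weight 1/45
  (X=0, W=2, Z=1, Y=2) weight 1/45
  (X=0, W=2, Z=2, Y=1) weight 1/45
  (X=0, W=3, Z=0, Y=0) weight 1/45
  (X=0, W=3, Z=1, Y=2) weight 1/45
  (X=0, W=3, Z=2, Y=1) weight 1/45
  (X=1, W=2, Z=0, Y=0) weight 1/35
  (X=1, W=2, Z=1, Y=2) weight 2/35
  … 4 more
Group by Y:
  weight(Y=0) = 32/315
  weight(Y=1) = 23/315
  weight(Y=2) = 10/63
Total weight = 32/315 + 23/315 + 10/63 = 1/3
P(Y=0 | obs) = 32/315 / 1/3 = 32/105
P(Y=1 | obs) = 23/315 / 1/3 = 23/105
P(Y=2 | obs) = 10/63 / 1/3 = 10/21

P(Y = 1 | obs) = 23/105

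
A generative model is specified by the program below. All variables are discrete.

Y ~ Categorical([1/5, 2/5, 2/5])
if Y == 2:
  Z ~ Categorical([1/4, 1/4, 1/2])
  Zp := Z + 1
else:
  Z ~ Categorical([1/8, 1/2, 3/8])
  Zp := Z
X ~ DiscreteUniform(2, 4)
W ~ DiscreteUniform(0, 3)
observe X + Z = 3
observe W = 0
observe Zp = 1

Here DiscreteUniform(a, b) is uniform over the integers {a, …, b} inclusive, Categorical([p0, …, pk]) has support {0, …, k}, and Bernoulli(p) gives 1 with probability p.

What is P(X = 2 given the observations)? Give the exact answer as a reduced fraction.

Enumerate traces; 3 have nonzero weight after conditioning:
  (Y=0, Z=1, X=2, W=0) weight 1/120
  (Y=1, Z=1, X=2, W=0) weight 1/60
  (Y=2, Z=0, X=3, W=0) weight 1/120
Group by X:
  weight(X=2) = 1/40
  weight(X=3) = 1/120
Total weight = 1/40 + 1/120 = 1/30
P(X=2 | obs) = 1/40 / 1/30 = 3/4
P(X=3 | obs) = 1/120 / 1/30 = 1/4

P(X = 2 | obs) = 3/4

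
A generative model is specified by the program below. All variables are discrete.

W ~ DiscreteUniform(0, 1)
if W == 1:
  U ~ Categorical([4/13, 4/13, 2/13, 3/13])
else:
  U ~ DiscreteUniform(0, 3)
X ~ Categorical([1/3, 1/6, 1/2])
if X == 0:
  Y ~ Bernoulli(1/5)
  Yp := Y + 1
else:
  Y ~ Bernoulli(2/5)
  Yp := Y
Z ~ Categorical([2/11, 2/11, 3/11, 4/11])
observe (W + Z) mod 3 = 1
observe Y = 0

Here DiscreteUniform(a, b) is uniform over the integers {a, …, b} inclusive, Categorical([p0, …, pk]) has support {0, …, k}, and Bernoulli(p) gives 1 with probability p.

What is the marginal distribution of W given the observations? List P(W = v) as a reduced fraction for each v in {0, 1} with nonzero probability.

Enumerate traces; 36 have nonzero weight after conditioning:
  (W=0, U=0, X=0, Y=0, Z=1) weight 1/165
  (W=0, U=0, X=1, Y=0, Z=1) weight 1/440
  (W=0, U=0, X=2, Y=0, Z=1) weight 3/440
  (W=0, U=1, X=0, Y=0, Z=1) weight 1/165
  (W=0, U=1, X=1, Y=0, Z=1) weight 1/440
  (W=0, U=1, X=2, Y=0, Z=1) weight 3/440
  (W=0, U=2, X=0, Y=0, Z=1) weight 1/165
  (W=0, U=2, X=1, Y=0, Z=1) weight 1/440
  (W=1, U=0, X=0, Y=0, Z=0) weight 16/2145
  … 27 more
Group by W:
  weight(W=0) = 2/33
  weight(W=1) = 2/11
Total weight = 2/33 + 2/11 = 8/33
P(W=0 | obs) = 2/33 / 8/33 = 1/4
P(W=1 | obs) = 2/11 / 8/33 = 3/4

P(W=0) = 1/4, P(W=1) = 3/4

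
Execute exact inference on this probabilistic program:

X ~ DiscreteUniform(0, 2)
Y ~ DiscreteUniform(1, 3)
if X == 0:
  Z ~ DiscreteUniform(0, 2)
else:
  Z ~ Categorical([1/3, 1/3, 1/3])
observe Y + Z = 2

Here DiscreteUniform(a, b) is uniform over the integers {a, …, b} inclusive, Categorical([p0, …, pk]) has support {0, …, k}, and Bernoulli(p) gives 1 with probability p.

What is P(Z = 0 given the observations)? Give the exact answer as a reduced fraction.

P(Z = 0 | obs) = 1/2

Enumerate traces; 6 have nonzero weight after conditioning:
  (X=0, Y=1, Z=1) weight 1/27
  (X=0, Y=2, Z=0) weight 1/27
  (X=1, Y=1, Z=1) weight 1/27
  (X=1, Y=2, Z=0) weight 1/27
  (X=2, Y=1, Z=1) weight 1/27
  (X=2, Y=2, Z=0) weight 1/27
Group by Z:
  weight(Z=0) = 1/9
  weight(Z=1) = 1/9
Total weight = 1/9 + 1/9 = 2/9
P(Z=0 | obs) = 1/9 / 2/9 = 1/2
P(Z=1 | obs) = 1/9 / 2/9 = 1/2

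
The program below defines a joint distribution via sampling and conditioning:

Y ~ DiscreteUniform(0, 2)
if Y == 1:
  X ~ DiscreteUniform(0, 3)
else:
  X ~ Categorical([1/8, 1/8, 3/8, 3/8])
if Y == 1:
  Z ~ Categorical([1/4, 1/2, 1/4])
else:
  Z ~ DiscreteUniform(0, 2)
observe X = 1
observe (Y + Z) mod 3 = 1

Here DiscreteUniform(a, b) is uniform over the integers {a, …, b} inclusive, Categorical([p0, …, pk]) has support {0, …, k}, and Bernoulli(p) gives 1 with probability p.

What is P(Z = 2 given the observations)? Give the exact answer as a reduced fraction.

Enumerate traces; 3 have nonzero weight after conditioning:
  (Y=0, X=1, Z=1) weight 1/72
  (Y=1, X=1, Z=0) weight 1/48
  (Y=2, X=1, Z=2) weight 1/72
Group by Z:
  weight(Z=0) = 1/48
  weight(Z=1) = 1/72
  weight(Z=2) = 1/72
Total weight = 1/48 + 1/72 + 1/72 = 7/144
P(Z=0 | obs) = 1/48 / 7/144 = 3/7
P(Z=1 | obs) = 1/72 / 7/144 = 2/7
P(Z=2 | obs) = 1/72 / 7/144 = 2/7

P(Z = 2 | obs) = 2/7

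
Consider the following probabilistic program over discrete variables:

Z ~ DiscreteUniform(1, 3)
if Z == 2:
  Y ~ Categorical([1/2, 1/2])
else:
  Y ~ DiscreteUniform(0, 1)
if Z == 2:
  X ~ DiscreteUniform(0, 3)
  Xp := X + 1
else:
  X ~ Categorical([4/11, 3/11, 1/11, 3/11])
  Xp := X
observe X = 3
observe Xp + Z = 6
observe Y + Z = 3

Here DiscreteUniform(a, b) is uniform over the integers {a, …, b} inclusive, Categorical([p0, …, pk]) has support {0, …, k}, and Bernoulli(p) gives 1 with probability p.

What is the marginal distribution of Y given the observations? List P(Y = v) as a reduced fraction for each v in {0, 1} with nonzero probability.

Enumerate traces; 2 have nonzero weight after conditioning:
  (Z=2, Y=1, X=3) weight 1/24
  (Z=3, Y=0, X=3) weight 1/22
Group by Y:
  weight(Y=0) = 1/22
  weight(Y=1) = 1/24
Total weight = 1/22 + 1/24 = 23/264
P(Y=0 | obs) = 1/22 / 23/264 = 12/23
P(Y=1 | obs) = 1/24 / 23/264 = 11/23

P(Y=0) = 12/23, P(Y=1) = 11/23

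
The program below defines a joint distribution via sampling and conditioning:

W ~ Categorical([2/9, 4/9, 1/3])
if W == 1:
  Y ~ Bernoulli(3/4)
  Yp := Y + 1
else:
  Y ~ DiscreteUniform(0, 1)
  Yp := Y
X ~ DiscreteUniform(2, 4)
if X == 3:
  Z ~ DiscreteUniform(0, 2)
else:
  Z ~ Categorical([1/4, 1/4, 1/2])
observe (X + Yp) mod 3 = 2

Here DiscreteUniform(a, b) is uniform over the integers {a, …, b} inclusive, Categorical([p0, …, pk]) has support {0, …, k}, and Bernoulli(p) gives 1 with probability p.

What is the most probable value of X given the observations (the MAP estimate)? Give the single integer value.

argmax_v P(X = v | obs) = 4

Enumerate traces; 18 have nonzero weight after conditioning:
  (W=0, Y=0, X=2, Z=0) weight 1/108
  (W=0, Y=0, X=2, Z=1) weight 1/108
  (W=0, Y=0, X=2, Z=2) weight 1/54
  (W=0, Y=1, X=4, Z=0) weight 1/108
  (W=0, Y=1, X=4, Z=1) weight 1/108
  (W=0, Y=1, X=4, Z=2) weight 1/54
  (W=1, Y=0, X=4, Z=0) weight 1/108
  (W=1, Y=0, X=4, Z=1) weight 1/108
  (W=1, Y=1, X=3, Z=0) weight 1/27
  … 9 more
Group by X:
  weight(X=2) = 5/54
  weight(X=3) = 1/9
  weight(X=4) = 7/54
Total weight = 5/54 + 1/9 + 7/54 = 1/3
P(X=2 | obs) = 5/54 / 1/3 = 5/18
P(X=3 | obs) = 1/9 / 1/3 = 1/3
P(X=4 | obs) = 7/54 / 1/3 = 7/18
argmax = 4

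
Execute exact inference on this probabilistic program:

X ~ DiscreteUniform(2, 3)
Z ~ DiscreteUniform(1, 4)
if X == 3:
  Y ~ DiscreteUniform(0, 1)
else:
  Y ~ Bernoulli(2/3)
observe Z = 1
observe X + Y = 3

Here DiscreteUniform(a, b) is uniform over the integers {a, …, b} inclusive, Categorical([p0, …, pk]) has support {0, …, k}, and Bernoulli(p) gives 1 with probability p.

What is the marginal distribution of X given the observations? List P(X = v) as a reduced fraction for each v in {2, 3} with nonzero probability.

P(X=2) = 4/7, P(X=3) = 3/7

Enumerate traces; 2 have nonzero weight after conditioning:
  (X=2, Z=1, Y=1) weight 1/12
  (X=3, Z=1, Y=0) weight 1/16
Group by X:
  weight(X=2) = 1/12
  weight(X=3) = 1/16
Total weight = 1/12 + 1/16 = 7/48
P(X=2 | obs) = 1/12 / 7/48 = 4/7
P(X=3 | obs) = 1/16 / 7/48 = 3/7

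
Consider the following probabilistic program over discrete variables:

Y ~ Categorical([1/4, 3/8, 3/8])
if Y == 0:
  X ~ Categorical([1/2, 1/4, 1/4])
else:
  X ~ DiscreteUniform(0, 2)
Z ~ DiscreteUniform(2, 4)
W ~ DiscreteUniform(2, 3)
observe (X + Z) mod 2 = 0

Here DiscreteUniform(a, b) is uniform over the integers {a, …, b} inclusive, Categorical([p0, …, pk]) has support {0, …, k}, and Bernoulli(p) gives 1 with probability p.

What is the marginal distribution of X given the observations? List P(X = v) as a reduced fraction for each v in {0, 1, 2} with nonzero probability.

Enumerate traces; 30 have nonzero weight after conditioning:
  (Y=0, X=0, Z=2, W=2) weight 1/48
  (Y=0, X=0, Z=2, W=3) weight 1/48
  (Y=0, X=0, Z=4, W=2) weight 1/48
  (Y=0, X=0, Z=4, W=3) weight 1/48
  (Y=0, X=1, Z=3, W=2) weight 1/96
  (Y=0, X=1, Z=3, W=3) weight 1/96
  (Y=0, X=2, Z=2, W=2) weight 1/96
  (Y=0, X=2, Z=2, W=3) weight 1/96
  … 22 more
Group by X:
  weight(X=0) = 1/4
  weight(X=1) = 5/48
  weight(X=2) = 5/24
Total weight = 1/4 + 5/48 + 5/24 = 9/16
P(X=0 | obs) = 1/4 / 9/16 = 4/9
P(X=1 | obs) = 5/48 / 9/16 = 5/27
P(X=2 | obs) = 5/24 / 9/16 = 10/27

P(X=0) = 4/9, P(X=1) = 5/27, P(X=2) = 10/27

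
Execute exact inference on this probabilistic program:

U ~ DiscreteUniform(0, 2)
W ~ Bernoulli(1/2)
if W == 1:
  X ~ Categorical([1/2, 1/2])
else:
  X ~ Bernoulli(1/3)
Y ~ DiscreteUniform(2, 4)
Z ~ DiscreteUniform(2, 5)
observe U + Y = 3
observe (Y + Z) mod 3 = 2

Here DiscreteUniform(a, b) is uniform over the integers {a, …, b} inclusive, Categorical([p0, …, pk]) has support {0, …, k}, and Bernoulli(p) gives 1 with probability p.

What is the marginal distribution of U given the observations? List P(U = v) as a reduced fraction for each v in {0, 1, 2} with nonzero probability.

Enumerate traces; 12 have nonzero weight after conditioning:
  (U=0, W=0, X=0, Y=3, Z=2) weight 1/108
  (U=0, W=0, X=0, Y=3, Z=5) weight 1/108
  (U=0, W=0, X=1, Y=3, Z=2) weight 1/216
  (U=0, W=0, X=1, Y=3, Z=5) weight 1/216
  (U=0, W=1, X=0, Y=3, Z=2) weight 1/144
  (U=0, W=1, X=0, Y=3, Z=5) weight 1/144
  (U=0, W=1, X=1, Y=3, Z=2) weight 1/144
  (U=0, W=1, X=1, Y=3, Z=5) weight 1/144
  (U=1, W=0, X=0, Y=2, Z=3) weight 1/108
  … 3 more
Group by U:
  weight(U=0) = 1/18
  weight(U=1) = 1/36
Total weight = 1/18 + 1/36 = 1/12
P(U=0 | obs) = 1/18 / 1/12 = 2/3
P(U=1 | obs) = 1/36 / 1/12 = 1/3

P(U=0) = 2/3, P(U=1) = 1/3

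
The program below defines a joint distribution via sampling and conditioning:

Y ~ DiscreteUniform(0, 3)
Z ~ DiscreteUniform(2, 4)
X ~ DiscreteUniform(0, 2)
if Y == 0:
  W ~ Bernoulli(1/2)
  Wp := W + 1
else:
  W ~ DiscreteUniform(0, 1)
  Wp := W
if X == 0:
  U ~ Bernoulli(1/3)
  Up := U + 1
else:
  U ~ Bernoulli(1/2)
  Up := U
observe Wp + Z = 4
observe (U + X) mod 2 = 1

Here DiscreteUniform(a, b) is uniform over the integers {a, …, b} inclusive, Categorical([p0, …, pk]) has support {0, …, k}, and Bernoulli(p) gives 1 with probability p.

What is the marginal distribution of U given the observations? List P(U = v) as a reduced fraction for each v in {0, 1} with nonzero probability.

P(U=0) = 3/8, P(U=1) = 5/8

Enumerate traces; 24 have nonzero weight after conditioning:
  (Y=0, Z=2, X=0, W=1, U=1) weight 1/216
  (Y=0, Z=2, X=1, W=1, U=0) weight 1/144
  (Y=0, Z=2, X=2, W=1, U=1) weight 1/144
  (Y=0, Z=3, X=0, W=0, U=1) weight 1/216
  (Y=0, Z=3, X=1, W=0, U=0) weight 1/144
  (Y=0, Z=3, X=2, W=0, U=1) weight 1/144
  (Y=1, Z=3, X=0, W=1, U=1) weight 1/216
  (Y=1, Z=3, X=1, W=1, U=0) weight 1/144
  … 16 more
Group by U:
  weight(U=0) = 1/18
  weight(U=1) = 5/54
Total weight = 1/18 + 5/54 = 4/27
P(U=0 | obs) = 1/18 / 4/27 = 3/8
P(U=1 | obs) = 5/54 / 4/27 = 5/8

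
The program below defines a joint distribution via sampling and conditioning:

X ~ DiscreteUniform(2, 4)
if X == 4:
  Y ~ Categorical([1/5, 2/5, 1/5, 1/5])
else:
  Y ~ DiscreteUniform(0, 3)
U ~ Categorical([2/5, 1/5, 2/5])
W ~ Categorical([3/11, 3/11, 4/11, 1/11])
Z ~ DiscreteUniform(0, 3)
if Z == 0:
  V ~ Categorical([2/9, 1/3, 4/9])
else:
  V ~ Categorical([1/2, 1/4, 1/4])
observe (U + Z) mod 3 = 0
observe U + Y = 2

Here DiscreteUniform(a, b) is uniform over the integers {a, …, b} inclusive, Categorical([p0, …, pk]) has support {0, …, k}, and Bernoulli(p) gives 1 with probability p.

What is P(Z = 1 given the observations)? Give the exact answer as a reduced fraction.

Enumerate traces; 144 have nonzero weight after conditioning:
  (X=2, Y=0, U=2, W=0, Z=1, V=0) weight 1/880
  (X=2, Y=0, U=2, W=0, Z=1, V=1) weight 1/1760
  (X=2, Y=0, U=2, W=0, Z=1, V=2) weight 1/1760
  (X=2, Y=0, U=2, W=1, Z=1, V=0) weight 1/880
  (X=2, Y=0, U=2, W=1, Z=1, V=1) weight 1/1760
  (X=2, Y=0, U=2, W=1, Z=1, V=2) weight 1/1760
  (X=2, Y=0, U=2, W=2, Z=1, V=0) weight 1/660
  (X=2, Y=0, U=2, W=2, Z=1, V=1) weight 1/1320
  (X=2, Y=1, U=1, W=0, Z=2, V=0) weight 1/1760
  (X=2, Y=2, U=0, W=0, Z=0, V=0) weight 1/1980
  … 134 more
Group by Z:
  weight(Z=0) = 7/300
  weight(Z=1) = 7/300
  weight(Z=2) = 3/200
  weight(Z=3) = 7/300
Total weight = 7/300 + 7/300 + 3/200 + 7/300 = 17/200
P(Z=0 | obs) = 7/300 / 17/200 = 14/51
P(Z=1 | obs) = 7/300 / 17/200 = 14/51
P(Z=2 | obs) = 3/200 / 17/200 = 3/17
P(Z=3 | obs) = 7/300 / 17/200 = 14/51

P(Z = 1 | obs) = 14/51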